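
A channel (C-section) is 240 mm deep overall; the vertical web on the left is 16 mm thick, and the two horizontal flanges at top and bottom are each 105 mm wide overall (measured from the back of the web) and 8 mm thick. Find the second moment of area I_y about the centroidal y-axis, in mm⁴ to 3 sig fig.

I_y ≈ 3.89 × 10⁶ mm⁴

Treat the section as a set of non-overlapping primitives; coordinates are from the bounding-box lower-left.
Web: 16 × 240, A = 3 840 mm², x = 8 mm, Ī = 81 920 mm⁴.
Top flange (beyond web): 89 × 8, A = 712 mm², x = 60.5 mm, Ī = 469 979 mm⁴.
Bottom flange (beyond web): 89 × 8, A = 712 mm², x = 60.5 mm, Ī = 469 979 mm⁴.
Centroid: x̄ = ΣA·x / ΣA = 22.202 mm.
Transfer each piece to the centroidal y-axis using Ī + A·d² with d = x − 22.202:
  web: d = -14.202 mm → contributes +856 450 mm⁴
  top flange (beyond web): d = 38.298 mm → contributes +1 514 289 mm⁴
  bottom flange (beyond web): d = 38.298 mm → contributes +1 514 289 mm⁴
Total I = 3 885 028 mm⁴.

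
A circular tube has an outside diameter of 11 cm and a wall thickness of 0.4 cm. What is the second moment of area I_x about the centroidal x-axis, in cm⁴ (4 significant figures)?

I_x ≈ 187.4 cm⁴

Split into non-overlapping primitives; take the origin at the lower-left of the bounding box.
Outer circle: ⌀11, A = 95.0332 cm², y = 5.5 cm, Ī = 718.688 cm⁴.
Bore (subtracted): ⌀10.2, A = 81.7128 cm², y = 5.5 cm, Ī = 531.338 cm⁴.
By symmetry the centroid is at mid-height, ȳ = 5.5 cm.
All pieces are centred on the centroidal x-axis, so I = ΣĪ (holes subtracted) = 187.351 cm⁴.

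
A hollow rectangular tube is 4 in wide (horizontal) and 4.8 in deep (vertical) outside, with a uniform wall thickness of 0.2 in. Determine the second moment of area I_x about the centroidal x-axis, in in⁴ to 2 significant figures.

I_x ≈ 11 in⁴

Split into non-overlapping primitives; take the origin at the lower-left of the bounding box.
Outer rectangle: 4 × 4.8, A = 19.2 in², y = 2.4 in, Ī = 36.86 in⁴.
Inner void (subtracted): 3.6 × 4.4, A = 15.84 in², y = 2.4 in, Ī = 25.56 in⁴.
By symmetry the centroid is at mid-height, ȳ = 2.4 in.
All pieces are centred on the centroidal x-axis, so I = ΣĪ (holes subtracted) = 11.31 in⁴.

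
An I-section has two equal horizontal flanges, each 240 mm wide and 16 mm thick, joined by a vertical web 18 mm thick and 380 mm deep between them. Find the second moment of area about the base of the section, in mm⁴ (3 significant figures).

Break the section into simple shapes (no overlaps), measuring from the bottom-left corner of the bounding box.
Bottom flange: 240 × 16, A = 3 840 mm², y = 8 mm, Ī = 81 920 mm⁴.
Web: 18 × 380, A = 6 840 mm², y = 206 mm, Ī = 82 308 000 mm⁴.
Top flange: 240 × 16, A = 3 840 mm², y = 404 mm, Ī = 81 920 mm⁴.
Transfer each piece to a horizontal axis along the bottom face using Ī + A·d² with d = y − 0:
  bottom flange: d = 8 mm → contributes +327 680 mm⁴
  web: d = 206 mm → contributes +372 570 240 mm⁴
  top flange: d = 404 mm → contributes +626 831 360 mm⁴
Total I = 999 729 280 mm⁴.

I_base ≈ 1.00 × 10⁹ mm⁴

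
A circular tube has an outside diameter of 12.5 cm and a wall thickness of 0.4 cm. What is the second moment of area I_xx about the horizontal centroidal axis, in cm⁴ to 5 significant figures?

I_xx ≈ 278.58 cm⁴

Decompose the section into non-overlapping parts with the origin at the bottom-left of its bounding rectangle.
Outer circle: ⌀12.5, A = 122.7185 cm², y = 6.25 cm, Ī = 1198.422 cm⁴.
Bore (subtracted): ⌀11.7, A = 107.5132 cm², y = 6.25 cm, Ī = 919.8422 cm⁴.
By symmetry the centroid is at mid-height, ȳ = 6.25 cm.
All pieces are centred on the horizontal centroidal axis, so I = ΣĪ (holes subtracted) = 278.5803 cm⁴.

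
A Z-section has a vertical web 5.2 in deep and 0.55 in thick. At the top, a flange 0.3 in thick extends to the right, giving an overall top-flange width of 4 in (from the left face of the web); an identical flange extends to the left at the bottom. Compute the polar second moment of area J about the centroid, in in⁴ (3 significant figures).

Split into non-overlapping primitives; take the origin at the lower-left of the bounding box.
Web: 0.55 × 5.2, A = 2.86 in², y = 2.6 in, Ī = 6.4445 in⁴.
Top flange (beyond web): 3.45 × 0.3, A = 1.035 in², y = 5.05 in, Ī = 0.0077625 in⁴.
Bottom flange (beyond web): 3.45 × 0.3, A = 1.035 in², y = 0.15 in, Ī = 0.0077625 in⁴.
Centroid: ȳ = ΣA·y / ΣA = 2.6 in.
Transfer each piece to the centroidal x-axis using Ī + A·d² with d = y − 2.6:
  web: d = 0 in → contributes +6.4445 in⁴
  top flange (beyond web): d = 2.45 in → contributes +6.2204 in⁴
  bottom flange (beyond web): d = -2.45 in → contributes +6.2204 in⁴
Total I = 18.885 in⁴.
For the y-axis: x̄ = 3.725 in.
Repeating about the centroidal y-axis gives I_y = 10.405 in⁴.
Polar second moment: J = I_x + I_y = 29.291 in⁴.

J ≈ 29.3 in⁴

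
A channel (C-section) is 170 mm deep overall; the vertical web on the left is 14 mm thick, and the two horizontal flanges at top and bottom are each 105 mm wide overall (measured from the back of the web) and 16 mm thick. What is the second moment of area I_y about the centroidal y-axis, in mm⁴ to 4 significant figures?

Split into non-overlapping primitives; take the origin at the lower-left of the bounding box.
Web: 14 × 170, A = 2 380 mm², x = 7 mm, Ī = 38873.3 mm⁴.
Top flange (beyond web): 91 × 16, A = 1 456 mm², x = 59.5 mm, Ī = 1 004 761 mm⁴.
Bottom flange (beyond web): 91 × 16, A = 1 456 mm², x = 59.5 mm, Ī = 1 004 761 mm⁴.
Centroid: x̄ = ΣA·x / ΣA = 35.8889 mm.
Transfer each piece to the centroidal y-axis using Ī + A·d² with d = x − 35.8889:
  web: d = -28.8889 mm → contributes +2 025 145 mm⁴
  top flange (beyond web): d = 23.6111 mm → contributes +1 816 459 mm⁴
  bottom flange (beyond web): d = 23.6111 mm → contributes +1 816 459 mm⁴
Total I = 5 658 063 mm⁴.

I_y ≈ 5.658 × 10⁶ mm⁴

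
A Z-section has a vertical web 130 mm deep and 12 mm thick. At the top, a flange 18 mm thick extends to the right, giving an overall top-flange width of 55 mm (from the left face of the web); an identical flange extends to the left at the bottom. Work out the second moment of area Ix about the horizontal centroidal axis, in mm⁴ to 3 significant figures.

Treat the section as a set of non-overlapping primitives; coordinates are from the bounding-box lower-left.
Web: 12 × 130, A = 1 560 mm², y = 65 mm, Ī = 2 197 000 mm⁴.
Top flange (beyond web): 43 × 18, A = 774 mm², y = 121 mm, Ī = 20 898 mm⁴.
Bottom flange (beyond web): 43 × 18, A = 774 mm², y = 9 mm, Ī = 20 898 mm⁴.
Centroid: ȳ = ΣA·y / ΣA = 65 mm.
Transfer each piece to the horizontal centroidal axis using Ī + A·d² with d = y − 65:
  web: d = 0 mm → contributes +2 197 000 mm⁴
  top flange (beyond web): d = 56 mm → contributes +2 448 162 mm⁴
  bottom flange (beyond web): d = -56 mm → contributes +2 448 162 mm⁴
Total I = 7 093 324 mm⁴.

Ix ≈ 7.09 × 10⁶ mm⁴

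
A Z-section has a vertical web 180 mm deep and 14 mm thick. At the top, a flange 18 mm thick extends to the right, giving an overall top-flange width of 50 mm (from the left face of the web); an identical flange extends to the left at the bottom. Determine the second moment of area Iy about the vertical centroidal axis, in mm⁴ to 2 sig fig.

Iy ≈ 9.9 × 10⁵ mm⁴

Treat the section as a set of non-overlapping primitives; coordinates are from the bounding-box lower-left.
Web: 14 × 180, A = 2 520 mm², x = 43 mm, Ī = 41 160 mm⁴.
Top flange (beyond web): 36 × 18, A = 648 mm², x = 68 mm, Ī = 69 984 mm⁴.
Bottom flange (beyond web): 36 × 18, A = 648 mm², x = 18 mm, Ī = 69 984 mm⁴.
Centroid: x̄ = ΣA·x / ΣA = 43 mm.
Transfer each piece to the vertical centroidal axis using Ī + A·d² with d = x − 43:
  web: d = 0 mm → contributes +41 160 mm⁴
  top flange (beyond web): d = 25 mm → contributes +474 984 mm⁴
  bottom flange (beyond web): d = -25 mm → contributes +474 984 mm⁴
Total I = 991 128 mm⁴.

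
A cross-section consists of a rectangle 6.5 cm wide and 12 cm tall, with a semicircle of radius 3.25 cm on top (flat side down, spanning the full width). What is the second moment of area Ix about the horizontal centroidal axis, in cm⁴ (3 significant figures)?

Ix ≈ 1690 cm⁴

Split into non-overlapping primitives; take the origin at the lower-left of the bounding box.
Rectangular body: 6.5 × 12, A = 78 cm², y = 6 cm, Ī = 936 cm⁴.
Semicircular cap: semicircle r = 3.25, A = 16.592 cm², y = 13.379 cm, Ī = 12.245 cm⁴.
Centroid: ȳ = ΣA·y / ΣA = 7.2944 cm.
Transfer each piece to the horizontal centroidal axis using Ī + A·d² with d = y − 7.2944:
  rectangular body: d = -1.2944 cm → contributes +1066.7 cm⁴
  semicircular cap: d = 6.085 cm → contributes +626.58 cm⁴
Total I = 1693.3 cm⁴.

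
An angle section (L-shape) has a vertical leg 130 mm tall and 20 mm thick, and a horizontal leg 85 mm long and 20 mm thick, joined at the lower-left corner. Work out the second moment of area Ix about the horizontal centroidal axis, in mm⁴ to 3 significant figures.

Ix ≈ 6.33 × 10⁶ mm⁴

Break the section into simple shapes (no overlaps), measuring from the bottom-left corner of the bounding box.
Vertical leg: 20 × 130, A = 2 600 mm², y = 65 mm, Ī = 3 661 667 mm⁴.
Horizontal leg (remainder): 65 × 20, A = 1 300 mm², y = 10 mm, Ī = 43 333 mm⁴.
Centroid: ȳ = ΣA·y / ΣA = 46.667 mm.
Transfer each piece to the horizontal centroidal axis using Ī + A·d² with d = y − 46.667:
  vertical leg: d = 18.333 mm → contributes +4 535 556 mm⁴
  horizontal leg (remainder): d = -36.667 mm → contributes +1 791 111 mm⁴
Total I = 6 326 667 mm⁴.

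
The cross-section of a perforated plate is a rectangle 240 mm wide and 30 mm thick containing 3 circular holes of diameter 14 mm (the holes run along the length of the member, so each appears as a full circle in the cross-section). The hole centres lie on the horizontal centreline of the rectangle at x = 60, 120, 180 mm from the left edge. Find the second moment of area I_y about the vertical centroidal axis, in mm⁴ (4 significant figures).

I_y ≈ 3.345 × 10⁷ mm⁴

Decompose the section into non-overlapping parts with the origin at the bottom-left of its bounding rectangle.
Plate: 240 × 30, A = 7 200 mm², x = 120 mm, Ī = 34 560 000 mm⁴.
Hole 1 (subtracted): ⌀14, A = 153.938 mm², x = 60 mm, Ī = 1885.74 mm⁴.
Hole 2 (subtracted): ⌀14, A = 153.938 mm², x = 120 mm, Ī = 1885.74 mm⁴.
Hole 3 (subtracted): ⌀14, A = 153.938 mm², x = 180 mm, Ī = 1885.74 mm⁴.
By symmetry the centroid is at mid-width, x̄ = 120 mm.
Transfer each piece to the vertical centroidal axis using Ī + A·d² with d = x − 120:
  plate: d = 0 mm → contributes +34 560 000 mm⁴
  hole 1: d = -60 mm → contributes −556 063 mm⁴
  hole 2: d = 0 mm → contributes −1885.74 mm⁴
  hole 3: d = 60 mm → contributes −556 063 mm⁴
Total I = 33 445 989 mm⁴.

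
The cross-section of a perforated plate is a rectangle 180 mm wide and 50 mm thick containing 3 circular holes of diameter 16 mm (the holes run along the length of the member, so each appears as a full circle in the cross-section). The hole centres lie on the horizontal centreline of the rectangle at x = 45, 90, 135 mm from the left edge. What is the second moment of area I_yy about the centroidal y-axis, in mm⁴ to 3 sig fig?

Treat the section as a set of non-overlapping primitives; coordinates are from the bounding-box lower-left.
Plate: 180 × 50, A = 9 000 mm², x = 90 mm, Ī = 24 300 000 mm⁴.
Hole 1 (subtracted): ⌀16, A = 201.06 mm², x = 45 mm, Ī = 3 217 mm⁴.
Hole 2 (subtracted): ⌀16, A = 201.06 mm², x = 90 mm, Ī = 3 217 mm⁴.
Hole 3 (subtracted): ⌀16, A = 201.06 mm², x = 135 mm, Ī = 3 217 mm⁴.
By symmetry the centroid is at mid-width, x̄ = 90 mm.
Transfer each piece to the centroidal y-axis using Ī + A·d² with d = x − 90:
  plate: d = 0 mm → contributes +24 300 000 mm⁴
  hole 1: d = -45 mm → contributes −410 367 mm⁴
  hole 2: d = 0 mm → contributes −3 217 mm⁴
  hole 3: d = 45 mm → contributes −410 367 mm⁴
Total I = 23 476 048 mm⁴.

I_yy ≈ 2.35 × 10⁷ mm⁴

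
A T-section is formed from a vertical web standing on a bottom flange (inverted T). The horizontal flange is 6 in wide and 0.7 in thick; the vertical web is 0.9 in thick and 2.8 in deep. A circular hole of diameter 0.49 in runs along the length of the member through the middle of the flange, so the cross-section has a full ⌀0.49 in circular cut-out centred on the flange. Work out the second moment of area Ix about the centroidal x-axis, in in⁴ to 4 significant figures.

Ix ≈ 6.555 in⁴

Break the section into simple shapes (no overlaps), measuring from the bottom-left corner of the bounding box.
Flange: 6 × 0.7, A = 4.2 in², y = 0.35 in, Ī = 0.1715 in⁴.
Web: 0.9 × 2.8, A = 2.52 in², y = 2.1 in, Ī = 1.6464 in⁴.
Hole (subtracted): ⌀0.49, A = 0.188574 in², y = 0.35 in, Ī = 0.00282979 in⁴.
Centroid: ȳ = ΣA·y / ΣA = 1.0252 in.
Transfer each piece to the centroidal x-axis using Ī + A·d² with d = y − 1.0252:
  flange: d = -0.675197 in → contributes +2.08624 in⁴
  web: d = 1.0748 in → contributes +4.55751 in⁴
  hole: d = -0.675197 in → contributes −0.0887991 in⁴
Total I = 6.55495 in⁴.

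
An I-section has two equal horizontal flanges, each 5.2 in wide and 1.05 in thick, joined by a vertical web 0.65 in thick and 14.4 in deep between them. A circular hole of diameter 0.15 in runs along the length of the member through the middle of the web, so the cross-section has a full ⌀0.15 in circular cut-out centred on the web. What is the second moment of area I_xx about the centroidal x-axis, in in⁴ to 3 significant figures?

I_xx ≈ 814 in⁴

Split into non-overlapping primitives; take the origin at the lower-left of the bounding box.
Bottom flange: 5.2 × 1.05, A = 5.46 in², y = 0.525 in, Ī = 0.50164 in⁴.
Web: 0.65 × 14.4, A = 9.36 in², y = 8.25 in, Ī = 161.74 in⁴.
Top flange: 5.2 × 1.05, A = 5.46 in², y = 15.975 in, Ī = 0.50164 in⁴.
Hole (subtracted): ⌀0.15, A = 0.017671 in², y = 8.25 in, Ī = 0.00002485 in⁴.
By symmetry the centroid is at mid-height, ȳ = 8.25 in.
Transfer each piece to the centroidal x-axis using Ī + A·d² with d = y − 8.25:
  bottom flange: d = -7.725 in → contributes +326.33 in⁴
  web: d = 0 in → contributes +161.74 in⁴
  top flange: d = 7.725 in → contributes +326.33 in⁴
  hole: d = 0 in → contributes −0.00002485 in⁴
Total I = 814.4 in⁴.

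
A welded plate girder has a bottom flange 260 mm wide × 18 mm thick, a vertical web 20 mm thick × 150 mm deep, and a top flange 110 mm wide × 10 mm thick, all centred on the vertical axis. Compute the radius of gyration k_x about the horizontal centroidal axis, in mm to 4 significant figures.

k_x ≈ 63.33 mm

Split into non-overlapping primitives; take the origin at the lower-left of the bounding box.
Bottom plate: 260 × 18, A = 4 680 mm², y = 9 mm, Ī = 126 360 mm⁴.
Web plate: 20 × 150, A = 3 000 mm², y = 93 mm, Ī = 5 625 000 mm⁴.
Top plate: 110 × 10, A = 1 100 mm², y = 173 mm, Ī = 9166.67 mm⁴.
Centroid: ȳ = ΣA·y / ΣA = 58.2483 mm.
Transfer each piece to the horizontal centroidal axis using Ī + A·d² with d = y − 58.2483:
  bottom plate: d = -49.2483 mm → contributes +11 477 205 mm⁴
  web plate: d = 34.7517 mm → contributes +9 248 044 mm⁴
  top plate: d = 114.752 mm → contributes +14 493 917 mm⁴
Total I = 35 219 165 mm⁴.
Radius of gyration: k = √(I/A) = √(35 219 165 / 8 780) = 63.3348 mm.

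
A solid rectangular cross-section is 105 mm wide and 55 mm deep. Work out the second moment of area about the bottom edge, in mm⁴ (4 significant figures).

I_base ≈ 5.823 × 10⁶ mm⁴

The section: 105 × 55, A = 5 775 mm², y = 27.5 mm, Ī = 1 455 781 mm⁴.
Transfer it to the base of the section using Ī + A·d² with d = y − 0:
  the section: d = 27.5 mm → contributes +5 823 125 mm⁴
Total I = 5 823 125 mm⁴.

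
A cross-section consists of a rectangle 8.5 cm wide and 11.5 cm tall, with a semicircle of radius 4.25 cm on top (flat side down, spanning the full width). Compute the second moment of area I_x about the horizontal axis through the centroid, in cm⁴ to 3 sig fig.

I_x ≈ 2370 cm⁴

Split into non-overlapping primitives; take the origin at the lower-left of the bounding box.
Rectangular body: 8.5 × 11.5, A = 97.75 cm², y = 5.75 cm, Ī = 1077.3 cm⁴.
Semicircular cap: semicircle r = 4.25, A = 28.373 cm², y = 13.304 cm, Ī = 35.809 cm⁴.
Centroid: ȳ = ΣA·y / ΣA = 7.4493 cm.
Transfer each piece to the horizontal axis through the centroid using Ī + A·d² with d = y − 7.4493:
  rectangular body: d = -1.6993 cm → contributes +1359.5 cm⁴
  semicircular cap: d = 5.8545 cm → contributes +1008.3 cm⁴
Total I = 2367.8 cm⁴.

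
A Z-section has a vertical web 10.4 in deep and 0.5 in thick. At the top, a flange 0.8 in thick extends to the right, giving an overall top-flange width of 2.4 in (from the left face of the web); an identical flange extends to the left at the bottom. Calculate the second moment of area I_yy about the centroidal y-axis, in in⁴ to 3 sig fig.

Split into non-overlapping primitives; take the origin at the lower-left of the bounding box.
Web: 0.5 × 10.4, A = 5.2 in², x = 2.15 in, Ī = 0.10833 in⁴.
Top flange (beyond web): 1.9 × 0.8, A = 1.52 in², x = 3.35 in, Ī = 0.45727 in⁴.
Bottom flange (beyond web): 1.9 × 0.8, A = 1.52 in², x = 0.95 in, Ī = 0.45727 in⁴.
Centroid: x̄ = ΣA·x / ΣA = 2.15 in.
Transfer each piece to the centroidal y-axis using Ī + A·d² with d = x − 2.15:
  web: d = 0 in → contributes +0.10833 in⁴
  top flange (beyond web): d = 1.2 in → contributes +2.6461 in⁴
  bottom flange (beyond web): d = -1.2 in → contributes +2.6461 in⁴
Total I = 5.4005 in⁴.

I_yy ≈ 5.40 in⁴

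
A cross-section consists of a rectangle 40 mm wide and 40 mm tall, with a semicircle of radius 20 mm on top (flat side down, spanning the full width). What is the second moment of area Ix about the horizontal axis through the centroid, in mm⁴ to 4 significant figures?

Treat the section as a set of non-overlapping primitives; coordinates are from the bounding-box lower-left.
Rectangular body: 40 × 40, A = 1 600 mm², y = 20 mm, Ī = 213 333 mm⁴.
Semicircular cap: semicircle r = 20, A = 628.319 mm², y = 48.4883 mm, Ī = 17561.1 mm⁴.
Centroid: ȳ = ΣA·y / ΣA = 28.0328 mm.
Transfer each piece to the horizontal axis through the centroid using Ī + A·d² with d = y − 28.0328:
  rectangular body: d = -8.03283 mm → contributes +316 576 mm⁴
  semicircular cap: d = 20.4554 mm → contributes +280 465 mm⁴
Total I = 597 041 mm⁴.

Ix ≈ 5.970 × 10⁵ mm⁴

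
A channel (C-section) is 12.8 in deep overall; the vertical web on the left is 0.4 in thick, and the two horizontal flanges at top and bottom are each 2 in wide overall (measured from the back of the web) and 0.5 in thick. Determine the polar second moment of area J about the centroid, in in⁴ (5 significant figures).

J ≈ 132.08 in⁴

Split into non-overlapping primitives; take the origin at the lower-left of the bounding box.
Web: 0.4 × 12.8, A = 5.12 in², y = 6.4 in, Ī = 69.90507 in⁴.
Top flange (beyond web): 1.6 × 0.5, A = 0.8 in², y = 12.55 in, Ī = 0.01666667 in⁴.
Bottom flange (beyond web): 1.6 × 0.5, A = 0.8 in², y = 0.25 in, Ī = 0.01666667 in⁴.
By symmetry the centroid is at mid-height, ȳ = 6.4 in.
Transfer each piece to the centroidal x-axis using Ī + A·d² with d = y − 6.4:
  web: d = 0 in → contributes +69.90507 in⁴
  top flange (beyond web): d = 6.15 in → contributes +30.27467 in⁴
  bottom flange (beyond web): d = -6.15 in → contributes +30.27467 in⁴
Total I = 130.4544 in⁴.
For the y-axis: x̄ = 0.4380952 in.
Repeating about the centroidal y-axis gives I_y = 1.628648 in⁴.
Polar second moment: J = I_x + I_y = 132.083 in⁴.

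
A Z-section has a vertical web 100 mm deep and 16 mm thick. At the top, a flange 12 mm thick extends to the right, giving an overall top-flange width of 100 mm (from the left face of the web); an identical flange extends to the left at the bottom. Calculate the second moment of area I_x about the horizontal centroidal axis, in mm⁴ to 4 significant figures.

Decompose the section into non-overlapping parts with the origin at the bottom-left of its bounding rectangle.
Web: 16 × 100, A = 1 600 mm², y = 50 mm, Ī = 1 333 333 mm⁴.
Top flange (beyond web): 84 × 12, A = 1 008 mm², y = 94 mm, Ī = 12 096 mm⁴.
Bottom flange (beyond web): 84 × 12, A = 1 008 mm², y = 6 mm, Ī = 12 096 mm⁴.
Centroid: ȳ = ΣA·y / ΣA = 50 mm.
Transfer each piece to the horizontal centroidal axis using Ī + A·d² with d = y − 50:
  web: d = 0 mm → contributes +1 333 333 mm⁴
  top flange (beyond web): d = 44 mm → contributes +1 963 584 mm⁴
  bottom flange (beyond web): d = -44 mm → contributes +1 963 584 mm⁴
Total I = 5 260 501 mm⁴.

I_x ≈ 5.261 × 10⁶ mm⁴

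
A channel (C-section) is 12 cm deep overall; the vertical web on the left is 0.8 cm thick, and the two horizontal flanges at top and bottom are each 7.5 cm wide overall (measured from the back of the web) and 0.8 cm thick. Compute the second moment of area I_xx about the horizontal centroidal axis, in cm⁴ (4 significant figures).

Split into non-overlapping primitives; take the origin at the lower-left of the bounding box.
Web: 0.8 × 12, A = 9.6 cm², y = 6 cm, Ī = 115.2 cm⁴.
Top flange (beyond web): 6.7 × 0.8, A = 5.36 cm², y = 11.6 cm, Ī = 0.285867 cm⁴.
Bottom flange (beyond web): 6.7 × 0.8, A = 5.36 cm², y = 0.4 cm, Ī = 0.285867 cm⁴.
By symmetry the centroid is at mid-height, ȳ = 6 cm.
Transfer each piece to the horizontal centroidal axis using Ī + A·d² with d = y − 6:
  web: d = 0 cm → contributes +115.2 cm⁴
  top flange (beyond web): d = 5.6 cm → contributes +168.375 cm⁴
  bottom flange (beyond web): d = -5.6 cm → contributes +168.375 cm⁴
Total I = 451.951 cm⁴.

I_xx ≈ 452.0 cm⁴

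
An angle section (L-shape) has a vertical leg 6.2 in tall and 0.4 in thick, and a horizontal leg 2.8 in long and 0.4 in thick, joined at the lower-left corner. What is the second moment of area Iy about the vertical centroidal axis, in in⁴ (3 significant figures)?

Iy ≈ 1.85 in⁴

Split into non-overlapping primitives; take the origin at the lower-left of the bounding box.
Vertical leg: 0.4 × 6.2, A = 2.48 in², x = 0.2 in, Ī = 0.033067 in⁴.
Horizontal leg (remainder): 2.4 × 0.4, A = 0.96 in², x = 1.6 in, Ī = 0.4608 in⁴.
Centroid: x̄ = ΣA·x / ΣA = 0.5907 in.
Transfer each piece to the vertical centroidal axis using Ī + A·d² with d = x − 0.5907:
  vertical leg: d = -0.3907 in → contributes +0.41163 in⁴
  horizontal leg (remainder): d = 1.0093 in → contributes +1.4387 in⁴
Total I = 1.8504 in⁴.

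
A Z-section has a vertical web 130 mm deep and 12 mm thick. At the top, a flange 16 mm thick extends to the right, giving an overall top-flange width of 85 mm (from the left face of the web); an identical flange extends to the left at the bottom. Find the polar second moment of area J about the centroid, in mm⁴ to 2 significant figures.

Break the section into simple shapes (no overlaps), measuring from the bottom-left corner of the bounding box.
Web: 12 × 130, A = 1 560 mm², y = 65 mm, Ī = 2 197 000 mm⁴.
Top flange (beyond web): 73 × 16, A = 1 168 mm², y = 122 mm, Ī = 24 917 mm⁴.
Bottom flange (beyond web): 73 × 16, A = 1 168 mm², y = 8 mm, Ī = 24 917 mm⁴.
Centroid: ȳ = ΣA·y / ΣA = 65 mm.
Transfer each piece to the centroidal x-axis using Ī + A·d² with d = y − 65:
  web: d = 0 mm → contributes +2 197 000 mm⁴
  top flange (beyond web): d = 57 mm → contributes +3 819 749 mm⁴
  bottom flange (beyond web): d = -57 mm → contributes +3 819 749 mm⁴
Total I = 9 836 499 mm⁴.
For the y-axis: x̄ = 79 mm.
Repeating about the centroidal y-axis gives I_y = 5 275 499 mm⁴.
Polar second moment: J = I_x + I_y = 15 111 997 mm⁴.

J ≈ 1.5 × 10⁷ mm⁴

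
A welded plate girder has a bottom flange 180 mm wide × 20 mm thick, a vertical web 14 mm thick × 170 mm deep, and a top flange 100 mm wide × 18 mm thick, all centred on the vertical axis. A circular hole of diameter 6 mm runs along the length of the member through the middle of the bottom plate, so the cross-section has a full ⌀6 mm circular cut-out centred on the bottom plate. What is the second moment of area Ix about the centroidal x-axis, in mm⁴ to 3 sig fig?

Split into non-overlapping primitives; take the origin at the lower-left of the bounding box.
Bottom plate: 180 × 20, A = 3 600 mm², y = 10 mm, Ī = 120 000 mm⁴.
Web plate: 14 × 170, A = 2 380 mm², y = 105 mm, Ī = 5 731 833 mm⁴.
Top plate: 100 × 18, A = 1 800 mm², y = 199 mm, Ī = 48 600 mm⁴.
Hole (subtracted): ⌀6, A = 28.274 mm², y = 10 mm, Ī = 63.617 mm⁴.
Centroid: ȳ = ΣA·y / ΣA = 83.055 mm.
Transfer each piece to the centroidal x-axis using Ī + A·d² with d = y − 83.055:
  bottom plate: d = -73.055 mm → contributes +19 333 162 mm⁴
  web plate: d = 21.945 mm → contributes +6 878 032 mm⁴
  top plate: d = 115.95 mm → contributes +24 246 562 mm⁴
  hole: d = -73.055 mm → contributes −150 963 mm⁴
Total I = 50 306 793 mm⁴.

Ix ≈ 5.03 × 10⁷ mm⁴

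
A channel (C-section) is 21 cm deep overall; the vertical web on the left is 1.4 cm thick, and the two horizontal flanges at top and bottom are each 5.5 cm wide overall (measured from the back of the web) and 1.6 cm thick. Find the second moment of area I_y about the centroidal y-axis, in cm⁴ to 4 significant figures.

I_y ≈ 91.79 cm⁴

Decompose the section into non-overlapping parts with the origin at the bottom-left of its bounding rectangle.
Web: 1.4 × 21, A = 29.4 cm², x = 0.7 cm, Ī = 4.802 cm⁴.
Top flange (beyond web): 4.1 × 1.6, A = 6.56 cm², x = 3.45 cm, Ī = 9.18947 cm⁴.
Bottom flange (beyond web): 4.1 × 1.6, A = 6.56 cm², x = 3.45 cm, Ī = 9.18947 cm⁴.
Centroid: x̄ = ΣA·x / ΣA = 1.54854 cm.
Transfer each piece to the centroidal y-axis using Ī + A·d² with d = x − 1.54854:
  web: d = -0.848542 cm → contributes +25.9707 cm⁴
  top flange (beyond web): d = 1.90146 cm → contributes +32.9074 cm⁴
  bottom flange (beyond web): d = 1.90146 cm → contributes +32.9074 cm⁴
Total I = 91.7855 cm⁴.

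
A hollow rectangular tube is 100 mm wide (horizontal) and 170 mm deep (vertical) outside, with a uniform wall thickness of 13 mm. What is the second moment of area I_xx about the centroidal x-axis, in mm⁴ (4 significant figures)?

Treat the section as a set of non-overlapping primitives; coordinates are from the bounding-box lower-left.
Outer rectangle: 100 × 170, A = 17 000 mm², y = 85 mm, Ī = 40 941 667 mm⁴.
Inner void (subtracted): 74 × 144, A = 10 656 mm², y = 85 mm, Ī = 18 413 568 mm⁴.
By symmetry the centroid is at mid-height, ȳ = 85 mm.
All pieces are centred on the centroidal x-axis, so I = ΣĪ (holes subtracted) = 22 528 099 mm⁴.

I_xx ≈ 2.253 × 10⁷ mm⁴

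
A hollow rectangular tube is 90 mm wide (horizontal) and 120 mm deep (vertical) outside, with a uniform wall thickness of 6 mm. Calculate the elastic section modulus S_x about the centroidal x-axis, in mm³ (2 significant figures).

Decompose the section into non-overlapping parts with the origin at the bottom-left of its bounding rectangle.
Outer rectangle: 90 × 120, A = 10 800 mm², y = 60 mm, Ī = 12 960 000 mm⁴.
Inner void (subtracted): 78 × 108, A = 8 424 mm², y = 60 mm, Ī = 8 188 128 mm⁴.
By symmetry the centroid is at mid-height, ȳ = 60 mm.
All pieces are centred on the centroidal x-axis, so I = ΣĪ (holes subtracted) = 4 771 872 mm⁴.
Extreme fibre distance c = 60 mm; S = I/c = 79 531 mm³.

S_x ≈ 8.0 × 10⁴ mm³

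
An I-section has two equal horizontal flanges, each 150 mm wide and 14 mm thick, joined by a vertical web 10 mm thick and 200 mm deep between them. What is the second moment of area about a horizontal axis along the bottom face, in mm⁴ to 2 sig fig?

Break the section into simple shapes (no overlaps), measuring from the bottom-left corner of the bounding box.
Bottom flange: 150 × 14, A = 2 100 mm², y = 7 mm, Ī = 34 300 mm⁴.
Web: 10 × 200, A = 2 000 mm², y = 114 mm, Ī = 6 666 667 mm⁴.
Top flange: 150 × 14, A = 2 100 mm², y = 221 mm, Ī = 34 300 mm⁴.
Transfer each piece to a horizontal axis along the bottom face using Ī + A·d² with d = y − 0:
  bottom flange: d = 7 mm → contributes +137 200 mm⁴
  web: d = 114 mm → contributes +32 658 667 mm⁴
  top flange: d = 221 mm → contributes +102 600 400 mm⁴
Total I = 135 396 267 mm⁴.

I_base ≈ 1.4 × 10⁸ mm⁴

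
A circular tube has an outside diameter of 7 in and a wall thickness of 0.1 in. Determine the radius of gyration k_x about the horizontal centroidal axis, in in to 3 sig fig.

Split into non-overlapping primitives; take the origin at the lower-left of the bounding box.
Outer circle: ⌀7, A = 38.485 in², y = 3.5 in, Ī = 117.86 in⁴.
Bore (subtracted): ⌀6.8, A = 36.317 in², y = 3.5 in, Ī = 104.96 in⁴.
By symmetry the centroid is at mid-height, ȳ = 3.5 in.
All pieces are centred on the horizontal centroidal axis, so I = ΣĪ (holes subtracted) = 12.903 in⁴.
Radius of gyration: k = √(I/A) = √(12.903 / 2.1677) = 2.4398 in.

k_x ≈ 2.44 in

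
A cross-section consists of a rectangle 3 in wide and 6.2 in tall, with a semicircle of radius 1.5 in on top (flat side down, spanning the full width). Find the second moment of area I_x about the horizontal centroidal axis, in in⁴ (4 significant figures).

I_x ≈ 101.6 in⁴

Split into non-overlapping primitives; take the origin at the lower-left of the bounding box.
Rectangular body: 3 × 6.2, A = 18.6 in², y = 3.1 in, Ī = 59.582 in⁴.
Semicircular cap: semicircle r = 1.5, A = 3.53429 in², y = 6.83662 in, Ī = 0.555645 in⁴.
Centroid: ȳ = ΣA·y / ΣA = 3.69664 in.
Transfer each piece to the horizontal centroidal axis using Ī + A·d² with d = y − 3.69664:
  rectangular body: d = -0.596645 in → contributes +66.2033 in⁴
  semicircular cap: d = 3.13998 in → contributes +35.4018 in⁴
Total I = 101.605 in⁴.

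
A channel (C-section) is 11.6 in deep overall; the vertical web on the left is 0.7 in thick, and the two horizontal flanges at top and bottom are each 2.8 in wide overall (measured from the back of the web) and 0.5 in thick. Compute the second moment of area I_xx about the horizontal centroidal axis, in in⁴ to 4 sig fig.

I_xx ≈ 155.8 in⁴

Treat the section as a set of non-overlapping primitives; coordinates are from the bounding-box lower-left.
Web: 0.7 × 11.6, A = 8.12 in², y = 5.8 in, Ī = 91.0523 in⁴.
Top flange (beyond web): 2.1 × 0.5, A = 1.05 in², y = 11.35 in, Ī = 0.021875 in⁴.
Bottom flange (beyond web): 2.1 × 0.5, A = 1.05 in², y = 0.25 in, Ī = 0.021875 in⁴.
By symmetry the centroid is at mid-height, ȳ = 5.8 in.
Transfer each piece to the horizontal centroidal axis using Ī + A·d² with d = y − 5.8:
  web: d = 0 in → contributes +91.0523 in⁴
  top flange (beyond web): d = 5.55 in → contributes +32.3645 in⁴
  bottom flange (beyond web): d = -5.55 in → contributes +32.3645 in⁴
Total I = 155.781 in⁴.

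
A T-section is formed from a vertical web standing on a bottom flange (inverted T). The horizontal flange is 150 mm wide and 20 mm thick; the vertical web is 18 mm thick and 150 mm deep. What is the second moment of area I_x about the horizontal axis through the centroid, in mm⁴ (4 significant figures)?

I_x ≈ 1.543 × 10⁷ mm⁴

Treat the section as a set of non-overlapping primitives; coordinates are from the bounding-box lower-left.
Flange: 150 × 20, A = 3 000 mm², y = 10 mm, Ī = 100 000 mm⁴.
Web: 18 × 150, A = 2 700 mm², y = 95 mm, Ī = 5 062 500 mm⁴.
Centroid: ȳ = ΣA·y / ΣA = 50.2632 mm.
Transfer each piece to the horizontal axis through the centroid using Ī + A·d² with d = y − 50.2632:
  flange: d = -40.2632 mm → contributes +4 963 366 mm⁴
  web: d = 44.7368 mm → contributes +10 466 240 mm⁴
Total I = 15 429 605 mm⁴.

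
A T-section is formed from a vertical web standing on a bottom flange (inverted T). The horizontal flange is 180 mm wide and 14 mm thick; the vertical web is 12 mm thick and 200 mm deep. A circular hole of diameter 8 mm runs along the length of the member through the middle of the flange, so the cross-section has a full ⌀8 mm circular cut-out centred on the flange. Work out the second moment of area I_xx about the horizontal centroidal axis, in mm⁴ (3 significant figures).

Split into non-overlapping primitives; take the origin at the lower-left of the bounding box.
Flange: 180 × 14, A = 2 520 mm², y = 7 mm, Ī = 41 160 mm⁴.
Web: 12 × 200, A = 2 400 mm², y = 114 mm, Ī = 8 000 000 mm⁴.
Hole (subtracted): ⌀8, A = 50.265 mm², y = 7 mm, Ī = 201.06 mm⁴.
Centroid: ȳ = ΣA·y / ΣA = 59.734 mm.
Transfer each piece to the horizontal centroidal axis using Ī + A·d² with d = y − 59.734:
  flange: d = -52.734 mm → contributes +7 048 933 mm⁴
  web: d = 54.266 mm → contributes +15 067 548 mm⁴
  hole: d = -52.734 mm → contributes −139 982 mm⁴
Total I = 21 976 498 mm⁴.

I_xx ≈ 2.20 × 10⁷ mm⁴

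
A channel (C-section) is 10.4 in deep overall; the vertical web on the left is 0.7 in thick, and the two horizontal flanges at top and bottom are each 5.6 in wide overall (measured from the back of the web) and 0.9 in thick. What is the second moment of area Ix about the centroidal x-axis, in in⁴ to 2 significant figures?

Decompose the section into non-overlapping parts with the origin at the bottom-left of its bounding rectangle.
Web: 0.7 × 10.4, A = 7.28 in², y = 5.2 in, Ī = 65.62 in⁴.
Top flange (beyond web): 4.9 × 0.9, A = 4.41 in², y = 9.95 in, Ī = 0.2977 in⁴.
Bottom flange (beyond web): 4.9 × 0.9, A = 4.41 in², y = 0.45 in, Ī = 0.2977 in⁴.
By symmetry the centroid is at mid-height, ȳ = 5.2 in.
Transfer each piece to the centroidal x-axis using Ī + A·d² with d = y − 5.2:
  web: d = 0 in → contributes +65.62 in⁴
  top flange (beyond web): d = 4.75 in → contributes +99.8 in⁴
  bottom flange (beyond web): d = -4.75 in → contributes +99.8 in⁴
Total I = 265.2 in⁴.

Ix ≈ 270 in⁴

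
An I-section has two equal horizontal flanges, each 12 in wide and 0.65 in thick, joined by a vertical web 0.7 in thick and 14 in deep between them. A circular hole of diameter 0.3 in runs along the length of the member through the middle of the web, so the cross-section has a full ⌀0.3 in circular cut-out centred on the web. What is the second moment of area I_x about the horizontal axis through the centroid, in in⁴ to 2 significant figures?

Decompose the section into non-overlapping parts with the origin at the bottom-left of its bounding rectangle.
Bottom flange: 12 × 0.65, A = 7.8 in², y = 0.325 in, Ī = 0.2746 in⁴.
Web: 0.7 × 14, A = 9.8 in², y = 7.65 in, Ī = 160.1 in⁴.
Top flange: 12 × 0.65, A = 7.8 in², y = 14.98 in, Ī = 0.2746 in⁴.
Hole (subtracted): ⌀0.3, A = 0.07069 in², y = 7.65 in, Ī = 0.0003976 in⁴.
By symmetry the centroid is at mid-height, ȳ = 7.65 in.
Transfer each piece to the horizontal axis through the centroid using Ī + A·d² with d = y − 7.65:
  bottom flange: d = -7.325 in → contributes +418.8 in⁴
  web: d = 0 in → contributes +160.1 in⁴
  top flange: d = 7.325 in → contributes +418.8 in⁴
  hole: d = 0 in → contributes −0.0003976 in⁴
Total I = 997.6 in⁴.

I_x ≈ 1000 in⁴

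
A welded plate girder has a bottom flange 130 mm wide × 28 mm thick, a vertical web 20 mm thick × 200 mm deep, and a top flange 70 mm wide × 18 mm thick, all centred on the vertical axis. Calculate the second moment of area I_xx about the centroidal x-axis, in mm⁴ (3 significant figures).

Treat the section as a set of non-overlapping primitives; coordinates are from the bounding-box lower-left.
Bottom plate: 130 × 28, A = 3 640 mm², y = 14 mm, Ī = 237 813 mm⁴.
Web plate: 20 × 200, A = 4 000 mm², y = 128 mm, Ī = 13 333 333 mm⁴.
Top plate: 70 × 18, A = 1 260 mm², y = 237 mm, Ī = 34 020 mm⁴.
Centroid: ȳ = ΣA·y / ΣA = 96.807 mm.
Transfer each piece to the centroidal x-axis using Ī + A·d² with d = y − 96.807:
  bottom plate: d = -82.807 mm → contributes +25 197 135 mm⁴
  web plate: d = 31.193 mm → contributes +17 225 411 mm⁴
  top plate: d = 140.19 mm → contributes +24 798 249 mm⁴
Total I = 67 220 794 mm⁴.

I_xx ≈ 6.72 × 10⁷ mm⁴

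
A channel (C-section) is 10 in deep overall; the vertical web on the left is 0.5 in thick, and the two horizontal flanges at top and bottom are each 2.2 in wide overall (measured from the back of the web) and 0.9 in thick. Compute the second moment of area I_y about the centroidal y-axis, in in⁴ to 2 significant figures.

I_y ≈ 3.1 in⁴

Decompose the section into non-overlapping parts with the origin at the bottom-left of its bounding rectangle.
Web: 0.5 × 10, A = 5 in², x = 0.25 in, Ī = 0.1042 in⁴.
Top flange (beyond web): 1.7 × 0.9, A = 1.53 in², x = 1.35 in, Ī = 0.3685 in⁴.
Bottom flange (beyond web): 1.7 × 0.9, A = 1.53 in², x = 1.35 in, Ī = 0.3685 in⁴.
Centroid: x̄ = ΣA·x / ΣA = 0.6676 in.
Transfer each piece to the centroidal y-axis using Ī + A·d² with d = x − 0.6676:
  web: d = -0.4176 in → contributes +0.9762 in⁴
  top flange (beyond web): d = 0.6824 in → contributes +1.081 in⁴
  bottom flange (beyond web): d = 0.6824 in → contributes +1.081 in⁴
Total I = 3.138 in⁴.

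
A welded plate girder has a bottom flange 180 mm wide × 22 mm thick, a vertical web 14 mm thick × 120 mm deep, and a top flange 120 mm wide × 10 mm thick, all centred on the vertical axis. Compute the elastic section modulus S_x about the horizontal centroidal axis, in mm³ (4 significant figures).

S_x ≈ 2.125 × 10⁵ mm³

Decompose the section into non-overlapping parts with the origin at the bottom-left of its bounding rectangle.
Bottom plate: 180 × 22, A = 3 960 mm², y = 11 mm, Ī = 159 720 mm⁴.
Web plate: 14 × 120, A = 1 680 mm², y = 82 mm, Ī = 2 016 000 mm⁴.
Top plate: 120 × 10, A = 1 200 mm², y = 147 mm, Ī = 10 000 mm⁴.
Centroid: ȳ = ΣA·y / ΣA = 52.2982 mm.
Transfer each piece to the horizontal centroidal axis using Ī + A·d² with d = y − 52.2982:
  bottom plate: d = -41.2982 mm → contributes +6 913 679 mm⁴
  web plate: d = 29.7018 mm → contributes +3 498 086 mm⁴
  top plate: d = 94.7018 mm → contributes +10 772 107 mm⁴
Total I = 21 183 872 mm⁴.
Extreme fibre distance c = 99.7018 mm; S = I/c = 212 472 mm³.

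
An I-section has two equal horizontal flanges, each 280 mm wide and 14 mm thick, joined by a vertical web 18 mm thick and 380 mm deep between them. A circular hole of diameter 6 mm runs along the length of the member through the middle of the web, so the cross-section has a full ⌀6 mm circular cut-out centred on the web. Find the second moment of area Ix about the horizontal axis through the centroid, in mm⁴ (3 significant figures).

Ix ≈ 3.87 × 10⁸ mm⁴

Treat the section as a set of non-overlapping primitives; coordinates are from the bounding-box lower-left.
Bottom flange: 280 × 14, A = 3 920 mm², y = 7 mm, Ī = 64 027 mm⁴.
Web: 18 × 380, A = 6 840 mm², y = 204 mm, Ī = 82 308 000 mm⁴.
Top flange: 280 × 14, A = 3 920 mm², y = 401 mm, Ī = 64 027 mm⁴.
Hole (subtracted): ⌀6, A = 28.274 mm², y = 204 mm, Ī = 63.617 mm⁴.
By symmetry the centroid is at mid-height, ȳ = 204 mm.
Transfer each piece to the horizontal axis through the centroid using Ī + A·d² with d = y − 204:
  bottom flange: d = -197 mm → contributes +152 195 307 mm⁴
  web: d = 0 mm → contributes +82 308 000 mm⁴
  top flange: d = 197 mm → contributes +152 195 307 mm⁴
  hole: d = 0 mm → contributes −63.617 mm⁴
Total I = 386 698 550 mm⁴.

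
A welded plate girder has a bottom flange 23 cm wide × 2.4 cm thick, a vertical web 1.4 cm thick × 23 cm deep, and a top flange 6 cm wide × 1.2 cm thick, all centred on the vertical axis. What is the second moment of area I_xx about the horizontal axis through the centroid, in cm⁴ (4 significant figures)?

I_xx ≈ 7420 cm⁴

Treat the section as a set of non-overlapping primitives; coordinates are from the bounding-box lower-left.
Bottom plate: 23 × 2.4, A = 55.2 cm², y = 1.2 cm, Ī = 26.496 cm⁴.
Web plate: 1.4 × 23, A = 32.2 cm², y = 13.9 cm, Ī = 1419.48 cm⁴.
Top plate: 6 × 1.2, A = 7.2 cm², y = 26 cm, Ī = 0.864 cm⁴.
Centroid: ȳ = ΣA·y / ΣA = 7.41036 cm.
Transfer each piece to the horizontal axis through the centroid using Ī + A·d² with d = y − 7.41036:
  bottom plate: d = -6.21036 cm → contributes +2155.48 cm⁴
  web plate: d = 6.48964 cm → contributes +2775.6 cm⁴
  top plate: d = 18.5896 cm → contributes +2 489 cm⁴
Total I = 7420.08 cm⁴.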